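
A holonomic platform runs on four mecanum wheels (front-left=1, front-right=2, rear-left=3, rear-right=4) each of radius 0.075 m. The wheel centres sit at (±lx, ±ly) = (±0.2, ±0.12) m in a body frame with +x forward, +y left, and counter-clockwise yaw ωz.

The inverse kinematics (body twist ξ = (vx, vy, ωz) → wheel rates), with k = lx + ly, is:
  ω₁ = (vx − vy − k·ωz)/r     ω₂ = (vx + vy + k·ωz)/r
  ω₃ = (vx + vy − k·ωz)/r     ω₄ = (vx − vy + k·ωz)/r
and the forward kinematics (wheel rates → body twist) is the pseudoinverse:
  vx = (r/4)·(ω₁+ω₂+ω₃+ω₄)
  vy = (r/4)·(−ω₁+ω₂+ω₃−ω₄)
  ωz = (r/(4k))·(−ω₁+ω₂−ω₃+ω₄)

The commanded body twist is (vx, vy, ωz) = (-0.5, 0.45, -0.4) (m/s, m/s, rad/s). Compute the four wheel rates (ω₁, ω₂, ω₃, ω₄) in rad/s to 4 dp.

k = lx + ly = 0.2 + 0.12 = 0.3200;  k·ωz = 0.3200·-0.4 = -0.1280
ω₁ (FL) = (vx − vy − k·ωz)/r = -0.8220/0.075 = -10.9600
ω₂ (FR) = (vx + vy + k·ωz)/r = -0.1780/0.075 = -2.3733
ω₃ (RL) = (vx + vy − k·ωz)/r = 0.0780/0.075 = 1.0400
ω₄ (RR) = (vx − vy + k·ωz)/r = -1.0780/0.075 = -14.3733

(-10.9600, -2.3733, 1.0400, -14.3733)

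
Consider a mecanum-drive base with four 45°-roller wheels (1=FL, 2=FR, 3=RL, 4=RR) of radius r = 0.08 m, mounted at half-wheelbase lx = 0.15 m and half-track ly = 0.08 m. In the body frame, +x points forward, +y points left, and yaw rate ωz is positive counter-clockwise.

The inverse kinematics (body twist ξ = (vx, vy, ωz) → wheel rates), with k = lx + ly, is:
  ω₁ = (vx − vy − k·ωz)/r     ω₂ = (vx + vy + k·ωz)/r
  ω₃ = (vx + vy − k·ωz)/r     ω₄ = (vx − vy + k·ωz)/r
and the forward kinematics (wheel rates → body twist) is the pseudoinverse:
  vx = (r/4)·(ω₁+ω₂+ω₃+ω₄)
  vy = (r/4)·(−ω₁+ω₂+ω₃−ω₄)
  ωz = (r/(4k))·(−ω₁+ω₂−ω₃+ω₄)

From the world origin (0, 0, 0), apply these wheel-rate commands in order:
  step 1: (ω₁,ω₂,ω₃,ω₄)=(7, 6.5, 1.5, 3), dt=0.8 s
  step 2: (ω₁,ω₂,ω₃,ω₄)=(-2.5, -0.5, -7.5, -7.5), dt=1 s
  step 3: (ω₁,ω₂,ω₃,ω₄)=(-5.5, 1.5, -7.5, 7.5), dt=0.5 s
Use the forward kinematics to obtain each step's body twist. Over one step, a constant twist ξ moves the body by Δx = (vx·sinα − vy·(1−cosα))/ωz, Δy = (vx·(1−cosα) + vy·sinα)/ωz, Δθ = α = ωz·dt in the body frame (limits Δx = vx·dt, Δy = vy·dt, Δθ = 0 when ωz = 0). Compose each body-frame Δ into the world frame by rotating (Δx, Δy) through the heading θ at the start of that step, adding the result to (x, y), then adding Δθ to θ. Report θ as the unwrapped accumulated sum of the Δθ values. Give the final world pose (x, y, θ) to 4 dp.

step 1: ξ=(vx,vy,ωz)=(0.3600, -0.0400, 0.0870), dt=0.8 → body Δ=(0.2889, -0.0220, 0.0696) → world pose (0.2889, -0.0220, 0.0696)
step 2: ξ=(vx,vy,ωz)=(-0.3600, 0.0400, 0.1739), dt=1.0 → body Δ=(-0.3617, 0.0086, 0.1739) → world pose (-0.0725, -0.0385, 0.2435)
step 3: ξ=(vx,vy,ωz)=(-0.0800, -0.1600, 1.9130), dt=0.5 → body Δ=(0.0013, -0.0861, 0.9565) → world pose (-0.0505, -0.1218, 1.2000)

(-0.0505, -0.1218, 1.2000)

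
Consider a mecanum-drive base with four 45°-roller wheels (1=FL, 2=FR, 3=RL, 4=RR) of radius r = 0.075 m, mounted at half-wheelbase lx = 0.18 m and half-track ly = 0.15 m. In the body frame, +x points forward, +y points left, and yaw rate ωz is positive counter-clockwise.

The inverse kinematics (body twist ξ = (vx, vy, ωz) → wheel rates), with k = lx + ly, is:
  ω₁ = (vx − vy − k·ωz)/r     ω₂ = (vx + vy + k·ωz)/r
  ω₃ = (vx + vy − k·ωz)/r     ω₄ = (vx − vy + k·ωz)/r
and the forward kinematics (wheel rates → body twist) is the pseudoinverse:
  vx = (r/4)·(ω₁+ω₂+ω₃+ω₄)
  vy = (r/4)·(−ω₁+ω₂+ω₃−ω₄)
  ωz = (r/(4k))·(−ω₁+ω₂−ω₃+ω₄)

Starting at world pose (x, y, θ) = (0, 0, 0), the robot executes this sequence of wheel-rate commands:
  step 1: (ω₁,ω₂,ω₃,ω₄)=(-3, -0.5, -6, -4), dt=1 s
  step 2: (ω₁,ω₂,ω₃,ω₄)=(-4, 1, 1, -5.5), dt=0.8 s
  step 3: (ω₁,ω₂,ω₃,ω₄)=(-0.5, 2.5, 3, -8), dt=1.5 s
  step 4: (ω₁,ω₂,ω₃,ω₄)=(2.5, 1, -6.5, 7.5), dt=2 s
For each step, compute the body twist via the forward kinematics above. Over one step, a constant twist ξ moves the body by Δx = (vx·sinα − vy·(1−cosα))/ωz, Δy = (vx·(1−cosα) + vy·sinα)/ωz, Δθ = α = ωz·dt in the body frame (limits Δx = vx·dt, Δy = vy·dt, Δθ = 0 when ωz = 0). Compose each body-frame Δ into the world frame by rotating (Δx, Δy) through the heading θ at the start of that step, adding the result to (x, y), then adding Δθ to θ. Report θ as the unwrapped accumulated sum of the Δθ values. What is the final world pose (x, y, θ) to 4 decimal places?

step 1: ξ=(vx,vy,ωz)=(-0.2531, 0.0094, 0.2557), dt=1.0 → body Δ=(-0.2516, -0.0229, 0.2557) → world pose (-0.2516, -0.0229, 0.2557)
step 2: ξ=(vx,vy,ωz)=(-0.1406, 0.2156, -0.0852), dt=0.8 → body Δ=(-0.1065, 0.1762, -0.0682) → world pose (-0.3992, 0.1206, 0.1875)
step 3: ξ=(vx,vy,ωz)=(-0.0563, 0.2625, -0.4545), dt=1.5 → body Δ=(0.0511, 0.3916, -0.6818) → world pose (-0.4220, 0.5149, -0.4943)
step 4: ξ=(vx,vy,ωz)=(0.0844, -0.2906, 0.7102), dt=2.0 → body Δ=(0.4654, -0.3036, 1.4205) → world pose (-0.1563, 0.0269, 0.9261)

(-0.1563, 0.0269, 0.9261)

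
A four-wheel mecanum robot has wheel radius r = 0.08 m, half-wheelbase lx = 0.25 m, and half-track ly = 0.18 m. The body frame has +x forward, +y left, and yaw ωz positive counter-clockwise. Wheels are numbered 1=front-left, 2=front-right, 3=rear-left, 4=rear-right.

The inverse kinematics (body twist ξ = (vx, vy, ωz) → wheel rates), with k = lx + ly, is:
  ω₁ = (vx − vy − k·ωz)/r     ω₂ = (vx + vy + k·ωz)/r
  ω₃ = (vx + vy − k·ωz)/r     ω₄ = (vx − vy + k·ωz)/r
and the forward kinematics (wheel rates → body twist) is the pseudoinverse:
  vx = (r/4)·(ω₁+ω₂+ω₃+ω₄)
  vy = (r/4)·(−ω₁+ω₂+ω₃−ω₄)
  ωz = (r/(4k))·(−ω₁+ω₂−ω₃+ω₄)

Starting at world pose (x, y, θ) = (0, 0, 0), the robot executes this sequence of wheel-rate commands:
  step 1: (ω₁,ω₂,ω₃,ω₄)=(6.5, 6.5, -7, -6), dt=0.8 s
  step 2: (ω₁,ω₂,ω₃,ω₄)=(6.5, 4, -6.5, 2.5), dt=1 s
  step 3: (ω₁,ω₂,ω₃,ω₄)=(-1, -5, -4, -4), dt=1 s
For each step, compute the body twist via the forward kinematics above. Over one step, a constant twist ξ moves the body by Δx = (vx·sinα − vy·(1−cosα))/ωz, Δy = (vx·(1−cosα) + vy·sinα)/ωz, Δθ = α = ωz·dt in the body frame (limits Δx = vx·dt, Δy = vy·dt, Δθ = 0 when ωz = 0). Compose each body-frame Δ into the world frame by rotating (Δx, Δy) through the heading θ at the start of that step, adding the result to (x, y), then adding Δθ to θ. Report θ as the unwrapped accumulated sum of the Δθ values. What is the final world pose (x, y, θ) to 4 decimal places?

step 1: ξ=(vx,vy,ωz)=(0.0000, -0.0200, 0.0465), dt=0.8 → body Δ=(0.0003, -0.0160, 0.0372) → world pose (0.0003, -0.0160, 0.0372)
step 2: ξ=(vx,vy,ωz)=(0.1300, -0.2300, 0.3023), dt=1.0 → body Δ=(0.1625, -0.2070, 0.3023) → world pose (0.1704, -0.2168, 0.3395)
step 3: ξ=(vx,vy,ωz)=(-0.2800, -0.0800, -0.1860), dt=1.0 → body Δ=(-0.2858, -0.0536, -0.1860) → world pose (-0.0812, -0.3625, 0.1535)

(-0.0812, -0.3625, 0.1535)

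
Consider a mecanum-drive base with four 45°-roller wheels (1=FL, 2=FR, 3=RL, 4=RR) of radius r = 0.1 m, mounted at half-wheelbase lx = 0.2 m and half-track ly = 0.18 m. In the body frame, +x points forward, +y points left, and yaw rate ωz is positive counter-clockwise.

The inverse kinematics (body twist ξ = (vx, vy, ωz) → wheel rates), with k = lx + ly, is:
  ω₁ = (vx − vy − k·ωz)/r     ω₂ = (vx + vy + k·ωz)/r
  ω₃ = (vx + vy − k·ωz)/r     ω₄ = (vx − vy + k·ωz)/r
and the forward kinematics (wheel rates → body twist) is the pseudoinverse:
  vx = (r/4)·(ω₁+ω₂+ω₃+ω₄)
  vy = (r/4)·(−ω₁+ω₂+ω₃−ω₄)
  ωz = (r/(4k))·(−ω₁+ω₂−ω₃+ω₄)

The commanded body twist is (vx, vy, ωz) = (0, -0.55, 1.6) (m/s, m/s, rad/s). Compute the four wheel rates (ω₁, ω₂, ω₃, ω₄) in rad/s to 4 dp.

k = lx + ly = 0.2 + 0.18 = 0.3800;  k·ωz = 0.3800·1.6 = 0.6080
ω₁ (FL) = (vx − vy − k·ωz)/r = -0.0580/0.1 = -0.5800
ω₂ (FR) = (vx + vy + k·ωz)/r = 0.0580/0.1 = 0.5800
ω₃ (RL) = (vx + vy − k·ωz)/r = -1.1580/0.1 = -11.5800
ω₄ (RR) = (vx − vy + k·ωz)/r = 1.1580/0.1 = 11.5800

(-0.5800, 0.5800, -11.5800, 11.5800)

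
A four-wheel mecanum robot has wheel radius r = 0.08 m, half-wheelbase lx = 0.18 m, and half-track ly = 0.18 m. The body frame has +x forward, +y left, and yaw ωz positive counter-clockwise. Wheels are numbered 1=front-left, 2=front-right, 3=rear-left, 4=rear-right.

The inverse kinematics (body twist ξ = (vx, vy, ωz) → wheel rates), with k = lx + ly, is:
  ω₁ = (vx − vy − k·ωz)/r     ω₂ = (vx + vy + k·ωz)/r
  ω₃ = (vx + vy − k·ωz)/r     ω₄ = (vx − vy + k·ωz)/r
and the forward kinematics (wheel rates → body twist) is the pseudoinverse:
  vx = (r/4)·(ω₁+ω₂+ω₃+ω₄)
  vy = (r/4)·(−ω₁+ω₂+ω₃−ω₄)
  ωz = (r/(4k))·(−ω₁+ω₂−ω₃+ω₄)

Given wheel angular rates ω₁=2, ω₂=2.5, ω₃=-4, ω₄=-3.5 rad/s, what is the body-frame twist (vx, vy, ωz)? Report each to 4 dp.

(-0.0600, 0.0000, 0.0556)

k = lx + ly = 0.18 + 0.18 = 0.3600
ω₁+ω₂+ω₃+ω₄ = -3.0000  →  vx = (0.08/4)·-3.0000 = -0.0600
−ω₁+ω₂+ω₃−ω₄ = 0.0000  →  vy = (0.08/4)·0.0000 = 0.0000
−ω₁+ω₂−ω₃+ω₄ = 1.0000  →  ωz = (0.08/1.4400)·1.0000 = 0.0556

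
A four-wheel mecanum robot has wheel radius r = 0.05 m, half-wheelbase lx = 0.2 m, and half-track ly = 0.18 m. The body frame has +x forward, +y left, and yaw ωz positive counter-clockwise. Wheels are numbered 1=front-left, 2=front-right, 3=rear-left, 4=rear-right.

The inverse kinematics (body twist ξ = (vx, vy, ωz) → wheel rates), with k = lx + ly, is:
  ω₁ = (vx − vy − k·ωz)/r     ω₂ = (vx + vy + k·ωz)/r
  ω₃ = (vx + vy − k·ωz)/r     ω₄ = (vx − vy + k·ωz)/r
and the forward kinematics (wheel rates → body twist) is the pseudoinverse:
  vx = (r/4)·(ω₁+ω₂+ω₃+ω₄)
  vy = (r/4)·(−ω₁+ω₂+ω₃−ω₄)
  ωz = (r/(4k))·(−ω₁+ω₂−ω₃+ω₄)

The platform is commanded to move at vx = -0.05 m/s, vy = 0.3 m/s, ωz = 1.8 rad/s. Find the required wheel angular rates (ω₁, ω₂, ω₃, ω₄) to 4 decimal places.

k = lx + ly = 0.2 + 0.18 = 0.3800;  k·ωz = 0.3800·1.8 = 0.6840
ω₁ (FL) = (vx − vy − k·ωz)/r = -1.0340/0.05 = -20.6800
ω₂ (FR) = (vx + vy + k·ωz)/r = 0.9340/0.05 = 18.6800
ω₃ (RL) = (vx + vy − k·ωz)/r = -0.4340/0.05 = -8.6800
ω₄ (RR) = (vx − vy + k·ωz)/r = 0.3340/0.05 = 6.6800

(-20.6800, 18.6800, -8.6800, 6.6800)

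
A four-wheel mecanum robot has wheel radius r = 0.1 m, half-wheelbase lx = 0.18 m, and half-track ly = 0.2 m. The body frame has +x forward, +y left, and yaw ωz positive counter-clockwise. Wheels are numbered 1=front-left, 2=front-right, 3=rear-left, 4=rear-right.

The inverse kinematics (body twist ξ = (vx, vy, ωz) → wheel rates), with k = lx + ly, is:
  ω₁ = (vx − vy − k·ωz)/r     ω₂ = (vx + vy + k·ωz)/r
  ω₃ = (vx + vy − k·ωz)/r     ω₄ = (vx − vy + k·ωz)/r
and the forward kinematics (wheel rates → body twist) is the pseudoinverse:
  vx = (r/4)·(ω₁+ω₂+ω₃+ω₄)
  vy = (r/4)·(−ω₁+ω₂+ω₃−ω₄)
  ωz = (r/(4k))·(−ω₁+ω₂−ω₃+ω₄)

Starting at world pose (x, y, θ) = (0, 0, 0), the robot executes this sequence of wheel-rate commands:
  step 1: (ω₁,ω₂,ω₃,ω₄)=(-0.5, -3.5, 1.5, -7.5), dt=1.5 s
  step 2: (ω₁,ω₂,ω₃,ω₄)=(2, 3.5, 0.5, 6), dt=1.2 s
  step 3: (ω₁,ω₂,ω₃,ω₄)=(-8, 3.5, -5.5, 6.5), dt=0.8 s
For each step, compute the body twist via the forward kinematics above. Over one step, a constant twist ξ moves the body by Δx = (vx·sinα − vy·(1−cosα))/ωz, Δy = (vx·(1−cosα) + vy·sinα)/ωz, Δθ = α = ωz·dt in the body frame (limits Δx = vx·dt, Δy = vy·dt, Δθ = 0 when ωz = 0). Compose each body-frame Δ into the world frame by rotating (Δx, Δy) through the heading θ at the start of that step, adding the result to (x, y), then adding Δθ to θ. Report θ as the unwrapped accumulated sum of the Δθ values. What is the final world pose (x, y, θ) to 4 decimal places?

step 1: ξ=(vx,vy,ωz)=(-0.2500, 0.1500, -0.7895), dt=1.5 → body Δ=(-0.1749, 0.3733, -1.1842) → world pose (-0.1749, 0.3733, -1.1842)
step 2: ξ=(vx,vy,ωz)=(0.3000, -0.1000, 0.4605), dt=1.2 → body Δ=(0.3743, -0.0170, 0.5526) → world pose (-0.0496, 0.0202, -0.6316)
step 3: ξ=(vx,vy,ωz)=(-0.0875, -0.0125, 1.5461), dt=0.8 → body Δ=(-0.0480, -0.0457, 1.2368) → world pose (-0.1153, 0.0117, 0.6053)

(-0.1153, 0.0117, 0.6053)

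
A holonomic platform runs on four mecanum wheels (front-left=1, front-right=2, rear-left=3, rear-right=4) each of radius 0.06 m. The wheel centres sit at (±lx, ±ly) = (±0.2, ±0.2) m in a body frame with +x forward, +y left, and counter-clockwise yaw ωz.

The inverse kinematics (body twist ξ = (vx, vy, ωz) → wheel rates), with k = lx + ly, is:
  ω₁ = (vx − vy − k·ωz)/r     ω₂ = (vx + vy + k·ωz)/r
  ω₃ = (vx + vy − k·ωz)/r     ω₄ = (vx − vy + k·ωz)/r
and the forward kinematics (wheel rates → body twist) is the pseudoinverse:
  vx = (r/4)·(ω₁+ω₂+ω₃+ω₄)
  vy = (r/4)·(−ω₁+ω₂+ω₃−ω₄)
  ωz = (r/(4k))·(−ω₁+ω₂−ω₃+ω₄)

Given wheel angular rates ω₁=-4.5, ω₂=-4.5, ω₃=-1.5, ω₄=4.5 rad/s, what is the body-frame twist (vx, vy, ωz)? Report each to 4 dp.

k = lx + ly = 0.2 + 0.2 = 0.4000
ω₁+ω₂+ω₃+ω₄ = -6.0000  →  vx = (0.06/4)·-6.0000 = -0.0900
−ω₁+ω₂+ω₃−ω₄ = -6.0000  →  vy = (0.06/4)·-6.0000 = -0.0900
−ω₁+ω₂−ω₃+ω₄ = 6.0000  →  ωz = (0.06/1.6000)·6.0000 = 0.2250

(-0.0900, -0.0900, 0.2250)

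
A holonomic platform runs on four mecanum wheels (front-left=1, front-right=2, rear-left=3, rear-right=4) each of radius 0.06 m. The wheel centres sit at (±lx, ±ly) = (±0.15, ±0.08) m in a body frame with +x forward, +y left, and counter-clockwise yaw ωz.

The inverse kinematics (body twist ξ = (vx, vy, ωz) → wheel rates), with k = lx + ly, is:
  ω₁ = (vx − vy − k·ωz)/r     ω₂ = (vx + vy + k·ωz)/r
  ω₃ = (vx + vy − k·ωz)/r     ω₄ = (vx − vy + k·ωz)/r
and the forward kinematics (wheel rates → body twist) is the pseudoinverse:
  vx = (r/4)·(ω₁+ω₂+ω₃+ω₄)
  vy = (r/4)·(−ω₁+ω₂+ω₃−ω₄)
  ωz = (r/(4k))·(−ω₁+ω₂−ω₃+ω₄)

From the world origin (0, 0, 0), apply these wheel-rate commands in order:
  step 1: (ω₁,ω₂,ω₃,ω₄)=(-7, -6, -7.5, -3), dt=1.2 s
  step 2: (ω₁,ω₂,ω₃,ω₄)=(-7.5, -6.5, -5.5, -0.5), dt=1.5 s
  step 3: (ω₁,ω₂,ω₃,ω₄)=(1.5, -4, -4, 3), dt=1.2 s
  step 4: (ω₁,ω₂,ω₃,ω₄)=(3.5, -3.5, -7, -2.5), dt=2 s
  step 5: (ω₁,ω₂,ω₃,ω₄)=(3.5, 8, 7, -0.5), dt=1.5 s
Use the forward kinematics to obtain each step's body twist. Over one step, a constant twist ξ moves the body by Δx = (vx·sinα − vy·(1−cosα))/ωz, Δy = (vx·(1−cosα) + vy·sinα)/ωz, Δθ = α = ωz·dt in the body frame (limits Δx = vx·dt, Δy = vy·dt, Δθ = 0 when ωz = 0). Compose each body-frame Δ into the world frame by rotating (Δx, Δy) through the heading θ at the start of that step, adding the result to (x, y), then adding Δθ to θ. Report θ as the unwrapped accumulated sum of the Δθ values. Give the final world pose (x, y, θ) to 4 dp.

step 1: ξ=(vx,vy,ωz)=(-0.3525, -0.0525, 0.3587), dt=1.2 → body Δ=(-0.3967, -0.1507, 0.4304) → world pose (-0.3967, -0.1507, 0.4304)
step 2: ξ=(vx,vy,ωz)=(-0.3000, -0.0600, 0.3913), dt=1.5 → body Δ=(-0.3989, -0.2132, 0.5870) → world pose (-0.6703, -0.5110, 1.0174)
step 3: ξ=(vx,vy,ωz)=(-0.0525, -0.1875, 0.0978), dt=1.2 → body Δ=(-0.0497, -0.2282, 0.1174) → world pose (-0.5023, -0.6731, 1.1348)
step 4: ξ=(vx,vy,ωz)=(-0.1425, -0.1725, -0.1630), dt=2.0 → body Δ=(-0.3357, -0.2929, -0.3261) → world pose (-0.3786, -1.1011, 0.8087)
step 5: ξ=(vx,vy,ωz)=(0.2700, 0.1800, -0.1957), dt=1.5 → body Δ=(0.4385, 0.2071, -0.2935) → world pose (-0.2256, -0.6409, 0.5152)

(-0.2256, -0.6409, 0.5152)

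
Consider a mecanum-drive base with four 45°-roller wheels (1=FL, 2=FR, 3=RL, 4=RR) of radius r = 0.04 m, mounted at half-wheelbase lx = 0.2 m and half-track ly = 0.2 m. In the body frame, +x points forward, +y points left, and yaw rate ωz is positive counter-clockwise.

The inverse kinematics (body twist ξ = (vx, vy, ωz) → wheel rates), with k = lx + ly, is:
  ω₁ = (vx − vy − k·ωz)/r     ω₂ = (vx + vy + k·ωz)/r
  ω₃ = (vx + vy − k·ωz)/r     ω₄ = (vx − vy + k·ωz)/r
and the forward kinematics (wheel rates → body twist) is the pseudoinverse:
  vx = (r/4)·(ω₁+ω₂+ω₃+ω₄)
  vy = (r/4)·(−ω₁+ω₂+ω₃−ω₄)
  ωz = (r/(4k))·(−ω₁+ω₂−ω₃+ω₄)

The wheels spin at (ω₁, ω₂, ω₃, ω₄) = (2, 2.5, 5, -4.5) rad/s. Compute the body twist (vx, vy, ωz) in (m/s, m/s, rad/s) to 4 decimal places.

(0.0500, 0.1000, -0.2250)

k = lx + ly = 0.2 + 0.2 = 0.4000
ω₁+ω₂+ω₃+ω₄ = 5.0000  →  vx = (0.04/4)·5.0000 = 0.0500
−ω₁+ω₂+ω₃−ω₄ = 10.0000  →  vy = (0.04/4)·10.0000 = 0.1000
−ω₁+ω₂−ω₃+ω₄ = -9.0000  →  ωz = (0.04/1.6000)·-9.0000 = -0.2250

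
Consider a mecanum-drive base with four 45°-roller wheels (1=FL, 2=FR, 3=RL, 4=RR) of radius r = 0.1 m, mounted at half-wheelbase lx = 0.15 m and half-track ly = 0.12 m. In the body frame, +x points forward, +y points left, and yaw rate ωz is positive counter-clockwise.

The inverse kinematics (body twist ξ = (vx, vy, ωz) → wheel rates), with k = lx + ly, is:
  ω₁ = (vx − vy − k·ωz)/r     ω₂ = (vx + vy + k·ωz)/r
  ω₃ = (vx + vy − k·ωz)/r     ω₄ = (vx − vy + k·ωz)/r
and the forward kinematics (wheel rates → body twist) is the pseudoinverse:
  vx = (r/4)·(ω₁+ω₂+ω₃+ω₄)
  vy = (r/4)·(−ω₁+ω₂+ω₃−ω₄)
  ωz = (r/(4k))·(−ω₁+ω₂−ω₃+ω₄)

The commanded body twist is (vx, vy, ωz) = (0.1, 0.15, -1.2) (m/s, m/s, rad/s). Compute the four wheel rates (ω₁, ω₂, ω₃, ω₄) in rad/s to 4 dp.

(2.7400, -0.7400, 5.7400, -3.7400)

k = lx + ly = 0.15 + 0.12 = 0.2700;  k·ωz = 0.2700·-1.2 = -0.3240
ω₁ (FL) = (vx − vy − k·ωz)/r = 0.2740/0.1 = 2.7400
ω₂ (FR) = (vx + vy + k·ωz)/r = -0.0740/0.1 = -0.7400
ω₃ (RL) = (vx + vy − k·ωz)/r = 0.5740/0.1 = 5.7400
ω₄ (RR) = (vx − vy + k·ωz)/r = -0.3740/0.1 = -3.7400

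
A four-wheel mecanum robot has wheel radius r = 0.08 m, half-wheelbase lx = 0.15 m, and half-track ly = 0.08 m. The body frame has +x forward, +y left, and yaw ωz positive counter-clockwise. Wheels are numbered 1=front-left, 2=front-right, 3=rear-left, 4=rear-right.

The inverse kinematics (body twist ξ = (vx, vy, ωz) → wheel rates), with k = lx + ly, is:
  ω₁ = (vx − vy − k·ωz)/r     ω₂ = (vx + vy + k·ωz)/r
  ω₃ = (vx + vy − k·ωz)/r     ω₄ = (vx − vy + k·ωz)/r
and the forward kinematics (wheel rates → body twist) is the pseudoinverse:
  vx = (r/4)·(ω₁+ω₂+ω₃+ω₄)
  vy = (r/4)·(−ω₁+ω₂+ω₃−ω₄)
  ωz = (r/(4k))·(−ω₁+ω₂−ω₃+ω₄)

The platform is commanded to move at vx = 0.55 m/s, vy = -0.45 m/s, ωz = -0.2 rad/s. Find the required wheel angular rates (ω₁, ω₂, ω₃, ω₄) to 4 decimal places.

k = lx + ly = 0.15 + 0.08 = 0.2300;  k·ωz = 0.2300·-0.2 = -0.0460
ω₁ (FL) = (vx − vy − k·ωz)/r = 1.0460/0.08 = 13.0750
ω₂ (FR) = (vx + vy + k·ωz)/r = 0.0540/0.08 = 0.6750
ω₃ (RL) = (vx + vy − k·ωz)/r = 0.1460/0.08 = 1.8250
ω₄ (RR) = (vx − vy + k·ωz)/r = 0.9540/0.08 = 11.9250

(13.0750, 0.6750, 1.8250, 11.9250)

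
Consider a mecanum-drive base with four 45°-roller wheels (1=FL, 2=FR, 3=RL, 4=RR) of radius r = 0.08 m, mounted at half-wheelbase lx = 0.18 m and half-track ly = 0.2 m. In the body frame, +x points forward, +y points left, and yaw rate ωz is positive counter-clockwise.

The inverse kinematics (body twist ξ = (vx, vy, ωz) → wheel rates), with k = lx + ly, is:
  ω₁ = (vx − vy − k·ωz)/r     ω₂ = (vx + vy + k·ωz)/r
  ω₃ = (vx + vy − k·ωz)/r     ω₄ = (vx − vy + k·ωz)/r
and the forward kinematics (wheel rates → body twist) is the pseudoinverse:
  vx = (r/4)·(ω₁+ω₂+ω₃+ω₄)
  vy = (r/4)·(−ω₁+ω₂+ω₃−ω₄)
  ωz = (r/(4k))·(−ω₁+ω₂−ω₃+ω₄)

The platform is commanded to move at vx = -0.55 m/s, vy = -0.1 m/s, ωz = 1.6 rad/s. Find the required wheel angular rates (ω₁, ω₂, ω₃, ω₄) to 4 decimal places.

k = lx + ly = 0.18 + 0.2 = 0.3800;  k·ωz = 0.3800·1.6 = 0.6080
ω₁ (FL) = (vx − vy − k·ωz)/r = -1.0580/0.08 = -13.2250
ω₂ (FR) = (vx + vy + k·ωz)/r = -0.0420/0.08 = -0.5250
ω₃ (RL) = (vx + vy − k·ωz)/r = -1.2580/0.08 = -15.7250
ω₄ (RR) = (vx − vy + k·ωz)/r = 0.1580/0.08 = 1.9750

(-13.2250, -0.5250, -15.7250, 1.9750)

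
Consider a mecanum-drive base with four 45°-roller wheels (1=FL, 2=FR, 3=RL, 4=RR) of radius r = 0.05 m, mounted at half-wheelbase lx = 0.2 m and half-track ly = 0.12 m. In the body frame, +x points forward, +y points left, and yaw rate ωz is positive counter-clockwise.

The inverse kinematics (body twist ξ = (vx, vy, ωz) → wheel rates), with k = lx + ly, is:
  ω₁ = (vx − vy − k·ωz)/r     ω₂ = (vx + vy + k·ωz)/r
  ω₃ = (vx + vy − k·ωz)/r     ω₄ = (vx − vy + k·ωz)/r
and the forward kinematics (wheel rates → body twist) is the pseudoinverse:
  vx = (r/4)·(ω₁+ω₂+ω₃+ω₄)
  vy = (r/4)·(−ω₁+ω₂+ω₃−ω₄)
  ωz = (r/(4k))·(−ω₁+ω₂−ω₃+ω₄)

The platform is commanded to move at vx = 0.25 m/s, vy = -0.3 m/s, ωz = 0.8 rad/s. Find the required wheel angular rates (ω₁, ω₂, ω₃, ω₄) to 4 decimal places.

(5.8800, 4.1200, -6.1200, 16.1200)

k = lx + ly = 0.2 + 0.12 = 0.3200;  k·ωz = 0.3200·0.8 = 0.2560
ω₁ (FL) = (vx − vy − k·ωz)/r = 0.2940/0.05 = 5.8800
ω₂ (FR) = (vx + vy + k·ωz)/r = 0.2060/0.05 = 4.1200
ω₃ (RL) = (vx + vy − k·ωz)/r = -0.3060/0.05 = -6.1200
ω₄ (RR) = (vx − vy + k·ωz)/r = 0.8060/0.05 = 16.1200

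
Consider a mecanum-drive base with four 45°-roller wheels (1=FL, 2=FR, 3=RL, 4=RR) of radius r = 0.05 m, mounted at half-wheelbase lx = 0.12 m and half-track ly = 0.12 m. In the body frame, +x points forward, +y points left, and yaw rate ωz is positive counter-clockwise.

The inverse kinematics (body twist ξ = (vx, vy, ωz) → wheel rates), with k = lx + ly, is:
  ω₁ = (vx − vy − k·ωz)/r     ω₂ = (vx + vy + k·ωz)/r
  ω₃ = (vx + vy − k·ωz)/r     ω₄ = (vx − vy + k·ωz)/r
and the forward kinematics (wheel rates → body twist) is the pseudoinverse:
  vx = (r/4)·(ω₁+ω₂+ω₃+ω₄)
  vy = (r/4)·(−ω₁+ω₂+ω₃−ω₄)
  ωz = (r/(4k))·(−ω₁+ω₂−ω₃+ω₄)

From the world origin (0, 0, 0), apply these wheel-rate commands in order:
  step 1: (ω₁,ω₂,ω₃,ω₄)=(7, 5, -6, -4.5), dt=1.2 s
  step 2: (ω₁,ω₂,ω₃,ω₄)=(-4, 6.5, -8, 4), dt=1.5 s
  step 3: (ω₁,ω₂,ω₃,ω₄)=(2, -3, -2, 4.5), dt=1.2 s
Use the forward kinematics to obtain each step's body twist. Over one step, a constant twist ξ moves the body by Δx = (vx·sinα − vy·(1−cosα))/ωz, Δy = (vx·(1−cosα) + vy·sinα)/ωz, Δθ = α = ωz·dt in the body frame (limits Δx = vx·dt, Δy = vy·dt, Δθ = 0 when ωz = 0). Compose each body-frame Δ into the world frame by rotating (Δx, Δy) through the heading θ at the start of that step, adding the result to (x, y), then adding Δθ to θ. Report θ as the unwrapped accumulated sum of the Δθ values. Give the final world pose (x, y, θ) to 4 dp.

step 1: ξ=(vx,vy,ωz)=(0.0187, -0.0438, -0.0260), dt=1.2 → body Δ=(0.0217, -0.0528, -0.0313) → world pose (0.0217, -0.0528, -0.0313)
step 2: ξ=(vx,vy,ωz)=(-0.0188, -0.0188, 1.1719), dt=1.5 → body Δ=(0.0033, -0.0347, 1.7578) → world pose (0.0238, -0.0876, 1.7266)
step 3: ξ=(vx,vy,ωz)=(0.0187, -0.1438, 0.0781), dt=1.2 → body Δ=(0.0305, -0.1712, 0.0938) → world pose (0.1882, -0.0309, 1.8203)

(0.1882, -0.0309, 1.8203)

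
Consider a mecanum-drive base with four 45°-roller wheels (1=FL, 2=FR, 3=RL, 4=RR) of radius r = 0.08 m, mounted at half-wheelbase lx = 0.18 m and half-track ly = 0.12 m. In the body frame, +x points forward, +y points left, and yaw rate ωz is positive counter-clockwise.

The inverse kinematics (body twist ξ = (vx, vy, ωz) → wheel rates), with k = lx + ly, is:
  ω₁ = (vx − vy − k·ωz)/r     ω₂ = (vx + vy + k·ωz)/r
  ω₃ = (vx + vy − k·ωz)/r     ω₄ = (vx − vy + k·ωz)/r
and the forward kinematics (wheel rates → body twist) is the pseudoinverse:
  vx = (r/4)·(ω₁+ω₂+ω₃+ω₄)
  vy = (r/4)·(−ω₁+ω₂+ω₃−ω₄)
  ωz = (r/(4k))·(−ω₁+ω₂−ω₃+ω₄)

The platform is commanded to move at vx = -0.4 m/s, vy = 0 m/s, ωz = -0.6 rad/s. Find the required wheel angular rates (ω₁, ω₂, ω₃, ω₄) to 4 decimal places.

(-2.7500, -7.2500, -2.7500, -7.2500)

k = lx + ly = 0.18 + 0.12 = 0.3000;  k·ωz = 0.3000·-0.6 = -0.1800
ω₁ (FL) = (vx − vy − k·ωz)/r = -0.2200/0.08 = -2.7500
ω₂ (FR) = (vx + vy + k·ωz)/r = -0.5800/0.08 = -7.2500
ω₃ (RL) = (vx + vy − k·ωz)/r = -0.2200/0.08 = -2.7500
ω₄ (RR) = (vx − vy + k·ωz)/r = -0.5800/0.08 = -7.2500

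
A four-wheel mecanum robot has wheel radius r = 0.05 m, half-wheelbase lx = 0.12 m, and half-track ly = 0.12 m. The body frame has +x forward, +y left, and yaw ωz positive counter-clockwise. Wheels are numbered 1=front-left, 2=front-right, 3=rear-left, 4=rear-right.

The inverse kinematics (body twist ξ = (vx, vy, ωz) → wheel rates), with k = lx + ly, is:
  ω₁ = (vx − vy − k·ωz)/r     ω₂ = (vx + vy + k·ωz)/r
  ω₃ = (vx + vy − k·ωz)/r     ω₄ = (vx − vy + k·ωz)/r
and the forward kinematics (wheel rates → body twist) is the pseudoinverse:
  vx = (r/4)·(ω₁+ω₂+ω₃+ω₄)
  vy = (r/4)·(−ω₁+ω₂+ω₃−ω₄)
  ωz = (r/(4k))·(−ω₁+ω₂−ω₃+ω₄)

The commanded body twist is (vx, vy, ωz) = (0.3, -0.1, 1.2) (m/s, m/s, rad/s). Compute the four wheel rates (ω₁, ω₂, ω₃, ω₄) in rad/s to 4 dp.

(2.2400, 9.7600, -1.7600, 13.7600)

k = lx + ly = 0.12 + 0.12 = 0.2400;  k·ωz = 0.2400·1.2 = 0.2880
ω₁ (FL) = (vx − vy − k·ωz)/r = 0.1120/0.05 = 2.2400
ω₂ (FR) = (vx + vy + k·ωz)/r = 0.4880/0.05 = 9.7600
ω₃ (RL) = (vx + vy − k·ωz)/r = -0.0880/0.05 = -1.7600
ω₄ (RR) = (vx − vy + k·ωz)/r = 0.6880/0.05 = 13.7600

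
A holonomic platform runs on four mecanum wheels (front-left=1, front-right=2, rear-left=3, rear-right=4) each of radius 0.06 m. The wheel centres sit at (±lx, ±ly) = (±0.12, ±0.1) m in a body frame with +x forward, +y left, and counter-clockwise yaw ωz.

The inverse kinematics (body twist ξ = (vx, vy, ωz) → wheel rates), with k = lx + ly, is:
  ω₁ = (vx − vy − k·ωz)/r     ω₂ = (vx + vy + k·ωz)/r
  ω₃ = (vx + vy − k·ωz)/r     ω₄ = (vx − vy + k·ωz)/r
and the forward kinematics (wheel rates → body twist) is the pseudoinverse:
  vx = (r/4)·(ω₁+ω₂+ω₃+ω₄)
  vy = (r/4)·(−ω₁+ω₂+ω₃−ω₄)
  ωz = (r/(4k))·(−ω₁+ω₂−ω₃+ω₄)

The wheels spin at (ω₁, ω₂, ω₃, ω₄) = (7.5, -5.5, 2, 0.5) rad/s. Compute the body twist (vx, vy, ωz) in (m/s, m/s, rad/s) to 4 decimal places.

(0.0675, -0.1725, -0.9886)

k = lx + ly = 0.12 + 0.1 = 0.2200
ω₁+ω₂+ω₃+ω₄ = 4.5000  →  vx = (0.06/4)·4.5000 = 0.0675
−ω₁+ω₂+ω₃−ω₄ = -11.5000  →  vy = (0.06/4)·-11.5000 = -0.1725
−ω₁+ω₂−ω₃+ω₄ = -14.5000  →  ωz = (0.06/0.8800)·-14.5000 = -0.9886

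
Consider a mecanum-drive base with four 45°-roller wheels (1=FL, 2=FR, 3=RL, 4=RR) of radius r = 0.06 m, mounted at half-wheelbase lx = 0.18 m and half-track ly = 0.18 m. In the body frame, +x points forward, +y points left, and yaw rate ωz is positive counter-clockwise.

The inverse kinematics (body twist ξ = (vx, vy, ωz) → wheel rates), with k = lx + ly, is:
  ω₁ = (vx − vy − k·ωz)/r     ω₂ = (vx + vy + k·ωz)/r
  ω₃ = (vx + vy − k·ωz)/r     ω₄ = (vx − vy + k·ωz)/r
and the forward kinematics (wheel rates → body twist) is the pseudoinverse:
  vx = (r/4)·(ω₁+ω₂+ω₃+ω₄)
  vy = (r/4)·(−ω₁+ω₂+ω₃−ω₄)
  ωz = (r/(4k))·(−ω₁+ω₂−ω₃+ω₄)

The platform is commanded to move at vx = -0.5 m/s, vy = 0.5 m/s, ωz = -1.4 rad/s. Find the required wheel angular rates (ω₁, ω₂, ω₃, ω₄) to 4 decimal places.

k = lx + ly = 0.18 + 0.18 = 0.3600;  k·ωz = 0.3600·-1.4 = -0.5040
ω₁ (FL) = (vx − vy − k·ωz)/r = -0.4960/0.06 = -8.2667
ω₂ (FR) = (vx + vy + k·ωz)/r = -0.5040/0.06 = -8.4000
ω₃ (RL) = (vx + vy − k·ωz)/r = 0.5040/0.06 = 8.4000
ω₄ (RR) = (vx − vy + k·ωz)/r = -1.5040/0.06 = -25.0667

(-8.2667, -8.4000, 8.4000, -25.0667)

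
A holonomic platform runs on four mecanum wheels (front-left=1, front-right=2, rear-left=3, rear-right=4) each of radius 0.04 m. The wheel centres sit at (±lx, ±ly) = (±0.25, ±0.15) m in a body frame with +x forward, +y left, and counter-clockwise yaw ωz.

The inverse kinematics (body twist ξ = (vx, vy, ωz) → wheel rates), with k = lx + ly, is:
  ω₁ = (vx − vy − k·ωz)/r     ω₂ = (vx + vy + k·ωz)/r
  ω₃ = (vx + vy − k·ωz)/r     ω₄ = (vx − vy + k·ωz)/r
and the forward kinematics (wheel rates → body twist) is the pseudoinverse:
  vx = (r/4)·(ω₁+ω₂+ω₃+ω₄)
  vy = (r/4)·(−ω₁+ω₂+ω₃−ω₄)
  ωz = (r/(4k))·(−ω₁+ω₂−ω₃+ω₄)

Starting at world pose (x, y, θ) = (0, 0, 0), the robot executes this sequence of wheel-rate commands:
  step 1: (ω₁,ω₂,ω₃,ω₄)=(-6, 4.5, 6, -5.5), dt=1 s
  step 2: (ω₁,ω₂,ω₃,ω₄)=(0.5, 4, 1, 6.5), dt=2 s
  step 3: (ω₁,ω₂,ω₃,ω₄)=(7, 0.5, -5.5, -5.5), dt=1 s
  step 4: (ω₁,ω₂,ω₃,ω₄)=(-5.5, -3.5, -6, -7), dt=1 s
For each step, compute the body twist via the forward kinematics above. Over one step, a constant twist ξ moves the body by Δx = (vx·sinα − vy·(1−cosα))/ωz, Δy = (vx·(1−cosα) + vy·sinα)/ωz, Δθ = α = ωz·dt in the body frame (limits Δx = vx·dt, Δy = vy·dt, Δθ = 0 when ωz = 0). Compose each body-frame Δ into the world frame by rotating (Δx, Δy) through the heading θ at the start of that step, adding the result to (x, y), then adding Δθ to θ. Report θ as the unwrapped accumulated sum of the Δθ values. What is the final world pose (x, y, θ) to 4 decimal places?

(0.0030, 0.1247, 0.2875)

step 1: ξ=(vx,vy,ωz)=(-0.0100, 0.2200, -0.0250), dt=1.0 → body Δ=(-0.0072, 0.2201, -0.0250) → world pose (-0.0072, 0.2201, -0.0250)
step 2: ξ=(vx,vy,ωz)=(0.1200, -0.0200, 0.2250), dt=2.0 → body Δ=(0.2408, 0.0144, 0.4500) → world pose (0.2339, 0.2285, 0.4250)
step 3: ξ=(vx,vy,ωz)=(-0.0350, -0.0650, -0.1625), dt=1.0 → body Δ=(-0.0401, -0.0619, -0.1625) → world pose (0.2228, 0.1556, 0.2625)
step 4: ξ=(vx,vy,ωz)=(-0.2200, 0.0300, 0.0250), dt=1.0 → body Δ=(-0.2204, 0.0272, 0.0250) → world pose (0.0030, 0.1247, 0.2875)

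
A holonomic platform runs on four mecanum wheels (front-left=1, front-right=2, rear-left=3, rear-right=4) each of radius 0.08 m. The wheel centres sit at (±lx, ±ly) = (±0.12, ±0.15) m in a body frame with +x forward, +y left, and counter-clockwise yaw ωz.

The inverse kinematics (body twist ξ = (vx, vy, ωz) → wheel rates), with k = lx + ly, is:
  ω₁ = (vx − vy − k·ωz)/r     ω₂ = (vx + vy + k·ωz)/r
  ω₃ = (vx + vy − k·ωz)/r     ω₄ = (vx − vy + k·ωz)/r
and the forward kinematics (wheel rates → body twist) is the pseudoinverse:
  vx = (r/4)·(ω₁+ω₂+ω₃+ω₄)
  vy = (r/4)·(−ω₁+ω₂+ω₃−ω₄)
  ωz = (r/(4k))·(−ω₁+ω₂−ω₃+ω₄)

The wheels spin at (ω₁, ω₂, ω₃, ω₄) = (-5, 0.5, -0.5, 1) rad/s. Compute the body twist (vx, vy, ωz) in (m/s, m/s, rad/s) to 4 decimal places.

k = lx + ly = 0.12 + 0.15 = 0.2700
ω₁+ω₂+ω₃+ω₄ = -4.0000  →  vx = (0.08/4)·-4.0000 = -0.0800
−ω₁+ω₂+ω₃−ω₄ = 4.0000  →  vy = (0.08/4)·4.0000 = 0.0800
−ω₁+ω₂−ω₃+ω₄ = 7.0000  →  ωz = (0.08/1.0800)·7.0000 = 0.5185

(-0.0800, 0.0800, 0.5185)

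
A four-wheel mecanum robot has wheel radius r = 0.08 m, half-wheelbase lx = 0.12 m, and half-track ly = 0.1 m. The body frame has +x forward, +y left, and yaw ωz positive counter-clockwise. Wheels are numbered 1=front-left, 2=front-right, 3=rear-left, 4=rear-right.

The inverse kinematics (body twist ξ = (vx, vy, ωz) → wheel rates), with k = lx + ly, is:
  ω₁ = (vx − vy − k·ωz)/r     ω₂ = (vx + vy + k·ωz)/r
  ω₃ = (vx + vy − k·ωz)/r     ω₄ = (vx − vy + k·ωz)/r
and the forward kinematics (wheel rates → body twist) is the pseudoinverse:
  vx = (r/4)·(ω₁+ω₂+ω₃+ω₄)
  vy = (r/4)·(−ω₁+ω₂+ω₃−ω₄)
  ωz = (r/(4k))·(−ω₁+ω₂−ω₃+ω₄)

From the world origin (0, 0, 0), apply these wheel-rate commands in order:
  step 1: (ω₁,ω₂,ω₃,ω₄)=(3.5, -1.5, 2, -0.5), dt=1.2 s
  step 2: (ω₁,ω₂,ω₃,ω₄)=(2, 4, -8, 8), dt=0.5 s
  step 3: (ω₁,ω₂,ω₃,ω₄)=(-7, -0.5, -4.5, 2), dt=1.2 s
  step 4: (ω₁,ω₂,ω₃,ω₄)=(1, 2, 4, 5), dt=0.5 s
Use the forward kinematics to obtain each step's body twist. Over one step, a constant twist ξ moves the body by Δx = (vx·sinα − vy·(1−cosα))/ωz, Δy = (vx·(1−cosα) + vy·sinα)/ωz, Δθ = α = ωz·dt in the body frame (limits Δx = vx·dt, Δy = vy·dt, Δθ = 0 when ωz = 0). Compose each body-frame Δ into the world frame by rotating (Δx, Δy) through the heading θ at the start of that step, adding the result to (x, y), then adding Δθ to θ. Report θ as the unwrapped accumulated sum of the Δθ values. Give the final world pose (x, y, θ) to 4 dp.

(-0.1033, -0.2583, 1.5091)

step 1: ξ=(vx,vy,ωz)=(0.0700, -0.0500, -0.6818), dt=1.2 → body Δ=(0.0517, -0.0860, -0.8182) → world pose (0.0517, -0.0860, -0.8182)
step 2: ξ=(vx,vy,ωz)=(0.1200, -0.2800, 1.6364), dt=0.5 → body Δ=(0.1077, -0.1017, 0.8182) → world pose (0.0511, -0.2341, 0.0000)
step 3: ξ=(vx,vy,ωz)=(-0.2000, 0.0000, 1.1818), dt=1.2 → body Δ=(-0.1673, -0.1435, 1.4182) → world pose (-0.1162, -0.3776, 1.4182)
step 4: ξ=(vx,vy,ωz)=(0.2400, 0.0000, 0.1818), dt=0.5 → body Δ=(0.1198, 0.0055, 0.0909) → world pose (-0.1033, -0.2583, 1.5091)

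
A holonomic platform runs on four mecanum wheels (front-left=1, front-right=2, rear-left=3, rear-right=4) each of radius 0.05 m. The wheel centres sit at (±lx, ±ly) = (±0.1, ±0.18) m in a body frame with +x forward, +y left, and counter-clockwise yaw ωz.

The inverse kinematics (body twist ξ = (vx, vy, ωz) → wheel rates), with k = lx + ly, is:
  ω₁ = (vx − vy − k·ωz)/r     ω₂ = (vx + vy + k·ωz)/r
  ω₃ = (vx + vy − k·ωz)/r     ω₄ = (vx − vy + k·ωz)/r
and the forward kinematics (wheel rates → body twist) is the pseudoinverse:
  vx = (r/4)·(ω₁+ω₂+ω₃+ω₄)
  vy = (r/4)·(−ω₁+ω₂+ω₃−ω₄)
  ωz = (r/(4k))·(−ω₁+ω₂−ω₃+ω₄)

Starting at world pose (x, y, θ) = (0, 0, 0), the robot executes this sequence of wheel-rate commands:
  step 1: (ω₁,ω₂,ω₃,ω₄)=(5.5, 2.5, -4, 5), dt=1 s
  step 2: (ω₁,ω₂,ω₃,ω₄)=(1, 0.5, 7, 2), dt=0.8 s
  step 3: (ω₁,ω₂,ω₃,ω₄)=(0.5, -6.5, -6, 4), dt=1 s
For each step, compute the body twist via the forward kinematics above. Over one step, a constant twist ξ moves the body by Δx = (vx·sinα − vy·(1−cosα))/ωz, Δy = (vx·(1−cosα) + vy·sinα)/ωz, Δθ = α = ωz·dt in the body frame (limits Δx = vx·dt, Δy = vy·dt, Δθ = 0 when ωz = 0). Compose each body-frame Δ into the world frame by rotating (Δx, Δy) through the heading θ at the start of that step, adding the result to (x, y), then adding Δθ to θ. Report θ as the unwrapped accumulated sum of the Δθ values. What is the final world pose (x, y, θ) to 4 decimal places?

(0.1572, -0.2954, 0.2054)

step 1: ξ=(vx,vy,ωz)=(0.1125, -0.1500, 0.2679), dt=1.0 → body Δ=(0.1311, -0.1332, 0.2679) → world pose (0.1311, -0.1332, 0.2679)
step 2: ξ=(vx,vy,ωz)=(0.1313, 0.0563, -0.2455), dt=0.8 → body Δ=(0.1087, 0.0344, -0.1964) → world pose (0.2269, -0.0713, 0.0714)
step 3: ξ=(vx,vy,ωz)=(-0.1000, -0.2125, 0.1339), dt=1.0 → body Δ=(-0.0855, -0.2186, 0.1339) → world pose (0.1572, -0.2954, 0.2054)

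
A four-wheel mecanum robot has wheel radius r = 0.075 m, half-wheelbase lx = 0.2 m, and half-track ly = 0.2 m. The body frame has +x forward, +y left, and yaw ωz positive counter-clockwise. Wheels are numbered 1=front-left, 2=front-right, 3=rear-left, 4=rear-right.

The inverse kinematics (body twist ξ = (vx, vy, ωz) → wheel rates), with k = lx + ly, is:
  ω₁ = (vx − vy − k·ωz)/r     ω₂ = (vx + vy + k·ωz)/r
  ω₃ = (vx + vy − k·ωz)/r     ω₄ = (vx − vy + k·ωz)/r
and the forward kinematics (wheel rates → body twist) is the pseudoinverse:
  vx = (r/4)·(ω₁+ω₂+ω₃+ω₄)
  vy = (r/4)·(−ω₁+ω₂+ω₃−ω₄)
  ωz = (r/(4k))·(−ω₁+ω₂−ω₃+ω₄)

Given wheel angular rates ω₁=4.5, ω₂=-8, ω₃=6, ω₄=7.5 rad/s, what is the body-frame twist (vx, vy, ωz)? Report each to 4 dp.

k = lx + ly = 0.2 + 0.2 = 0.4000
ω₁+ω₂+ω₃+ω₄ = 10.0000  →  vx = (0.075/4)·10.0000 = 0.1875
−ω₁+ω₂+ω₃−ω₄ = -14.0000  →  vy = (0.075/4)·-14.0000 = -0.2625
−ω₁+ω₂−ω₃+ω₄ = -11.0000  →  ωz = (0.075/1.6000)·-11.0000 = -0.5156

(0.1875, -0.2625, -0.5156)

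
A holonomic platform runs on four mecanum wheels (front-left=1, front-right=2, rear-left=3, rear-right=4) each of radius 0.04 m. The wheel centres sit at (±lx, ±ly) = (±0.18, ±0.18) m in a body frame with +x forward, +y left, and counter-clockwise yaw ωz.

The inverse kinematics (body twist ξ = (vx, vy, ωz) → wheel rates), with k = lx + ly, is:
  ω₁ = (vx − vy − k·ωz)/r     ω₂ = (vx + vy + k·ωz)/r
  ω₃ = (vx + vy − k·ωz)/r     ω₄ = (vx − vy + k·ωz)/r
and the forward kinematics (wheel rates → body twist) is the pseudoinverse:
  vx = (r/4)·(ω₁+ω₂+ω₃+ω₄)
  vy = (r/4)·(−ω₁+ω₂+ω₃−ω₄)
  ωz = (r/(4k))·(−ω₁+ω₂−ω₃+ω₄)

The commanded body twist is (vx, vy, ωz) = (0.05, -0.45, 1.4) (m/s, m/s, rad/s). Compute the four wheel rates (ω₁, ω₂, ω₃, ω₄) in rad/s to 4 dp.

k = lx + ly = 0.18 + 0.18 = 0.3600;  k·ωz = 0.3600·1.4 = 0.5040
ω₁ (FL) = (vx − vy − k·ωz)/r = -0.0040/0.04 = -0.1000
ω₂ (FR) = (vx + vy + k·ωz)/r = 0.1040/0.04 = 2.6000
ω₃ (RL) = (vx + vy − k·ωz)/r = -0.9040/0.04 = -22.6000
ω₄ (RR) = (vx − vy + k·ωz)/r = 1.0040/0.04 = 25.1000

(-0.1000, 2.6000, -22.6000, 25.1000)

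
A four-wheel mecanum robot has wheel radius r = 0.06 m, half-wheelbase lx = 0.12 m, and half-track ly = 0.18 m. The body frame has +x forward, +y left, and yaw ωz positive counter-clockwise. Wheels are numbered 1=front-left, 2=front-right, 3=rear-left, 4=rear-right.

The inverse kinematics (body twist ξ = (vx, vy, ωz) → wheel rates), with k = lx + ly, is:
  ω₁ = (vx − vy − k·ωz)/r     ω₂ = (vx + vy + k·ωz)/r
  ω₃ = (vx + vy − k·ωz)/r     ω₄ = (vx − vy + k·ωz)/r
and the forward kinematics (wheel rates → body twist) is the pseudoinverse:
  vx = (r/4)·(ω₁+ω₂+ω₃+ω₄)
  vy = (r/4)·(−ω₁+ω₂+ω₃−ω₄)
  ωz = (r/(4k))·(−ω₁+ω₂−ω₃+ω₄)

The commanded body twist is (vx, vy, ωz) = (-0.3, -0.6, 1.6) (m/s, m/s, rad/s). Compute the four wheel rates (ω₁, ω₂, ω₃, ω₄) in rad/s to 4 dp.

(-3.0000, -7.0000, -23.0000, 13.0000)

k = lx + ly = 0.12 + 0.18 = 0.3000;  k·ωz = 0.3000·1.6 = 0.4800
ω₁ (FL) = (vx − vy − k·ωz)/r = -0.1800/0.06 = -3.0000
ω₂ (FR) = (vx + vy + k·ωz)/r = -0.4200/0.06 = -7.0000
ω₃ (RL) = (vx + vy − k·ωz)/r = -1.3800/0.06 = -23.0000
ω₄ (RR) = (vx − vy + k·ωz)/r = 0.7800/0.06 = 13.0000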